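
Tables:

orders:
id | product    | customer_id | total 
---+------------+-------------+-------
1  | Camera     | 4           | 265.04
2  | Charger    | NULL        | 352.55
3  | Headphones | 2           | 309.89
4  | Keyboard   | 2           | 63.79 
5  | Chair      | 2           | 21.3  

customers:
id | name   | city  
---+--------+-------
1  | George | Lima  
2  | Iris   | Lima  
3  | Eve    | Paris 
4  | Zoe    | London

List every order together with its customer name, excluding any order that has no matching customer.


INNER JOIN keeps only orders rows whose customer_id matches an id in customers. Walk through each order:
  - order 1 (Camera): customer_id=4 -> matches Zoe
  - order 2 (Charger): customer_id=NULL, no match -> dropped
  - order 3 (Headphones): customer_id=2 -> matches Iris
  - order 4 (Keyboard): customer_id=2 -> matches Iris
  - order 5 (Chair): customer_id=2 -> matches Iris
So 1 of 5 rows is dropped.

SQL:
SELECT a.product, b.name AS customer
FROM orders a
INNER JOIN customers b ON a.customer_id = b.id

Result:
product    | customer
-----------+---------
Camera     | Zoe     
Headphones | Iris    
Keyboard   | Iris    
Chair      | Iris    


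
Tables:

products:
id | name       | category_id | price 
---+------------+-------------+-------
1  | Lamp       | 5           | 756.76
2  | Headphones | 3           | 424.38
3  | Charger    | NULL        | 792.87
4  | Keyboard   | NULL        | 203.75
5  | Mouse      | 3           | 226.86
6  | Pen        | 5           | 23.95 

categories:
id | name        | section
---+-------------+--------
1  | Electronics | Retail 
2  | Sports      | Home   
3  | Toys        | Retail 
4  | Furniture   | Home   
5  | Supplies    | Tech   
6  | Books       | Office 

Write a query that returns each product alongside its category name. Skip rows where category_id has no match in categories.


INNER JOIN keeps only products rows whose category_id matches an id in categories. Walk through each product:
  - product 1 (Lamp): category_id=5 -> matches Supplies
  - product 2 (Headphones): category_id=3 -> matches Toys
  - product 3 (Charger): category_id=NULL, no match -> dropped
  - product 4 (Keyboard): category_id=NULL, no match -> dropped
  - product 5 (Mouse): category_id=3 -> matches Toys
  - product 6 (Pen): category_id=5 -> matches Supplies
So 2 of 6 rows are dropped.

SQL:
SELECT a.name, b.name AS category
FROM products a
INNER JOIN categories b ON a.category_id = b.id

Result:
name       | category
-----------+---------
Lamp       | Supplies
Headphones | Toys    
Mouse      | Toys    
Pen        | Supplies


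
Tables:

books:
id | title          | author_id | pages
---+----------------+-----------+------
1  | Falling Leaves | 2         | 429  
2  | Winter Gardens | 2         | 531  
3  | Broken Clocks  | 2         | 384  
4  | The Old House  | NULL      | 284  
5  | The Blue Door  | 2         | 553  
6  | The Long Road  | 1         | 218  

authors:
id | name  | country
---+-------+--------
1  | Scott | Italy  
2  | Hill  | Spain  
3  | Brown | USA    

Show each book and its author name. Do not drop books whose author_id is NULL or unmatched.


LEFT JOIN keeps every row from books (the left table); where author_id has no match in authors, the author columns become NULL. Walk through each book:
  - book 1 (Falling Leaves): author_id=2 -> matches Hill
  - book 2 (Winter Gardens): author_id=2 -> matches Hill
  - book 3 (Broken Clocks): author_id=2 -> matches Hill
  - book 4 (The Old House): author_id=NULL, no match -> kept with NULL
  - book 5 (The Blue Door): author_id=2 -> matches Hill
  - book 6 (The Long Road): author_id=1 -> matches Scott
All 6 rows appear; 1 has NULL author.

SQL:
SELECT a.title, b.name AS author
FROM books a
LEFT JOIN authors b ON a.author_id = b.id

Result:
title          | author
---------------+-------
Falling Leaves | Hill  
Winter Gardens | Hill  
Broken Clocks  | Hill  
The Old House  | NULL  
The Blue Door  | Hill  
The Long Road  | Scott 


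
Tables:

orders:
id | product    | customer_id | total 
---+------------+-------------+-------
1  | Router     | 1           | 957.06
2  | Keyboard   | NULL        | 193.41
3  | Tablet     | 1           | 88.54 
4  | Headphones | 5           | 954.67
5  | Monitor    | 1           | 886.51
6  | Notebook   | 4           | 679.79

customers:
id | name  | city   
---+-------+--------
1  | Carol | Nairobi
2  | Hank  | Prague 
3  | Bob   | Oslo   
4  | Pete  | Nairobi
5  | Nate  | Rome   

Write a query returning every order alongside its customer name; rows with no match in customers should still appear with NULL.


LEFT JOIN keeps every row from orders (the left table); where customer_id has no match in customers, the customer columns become NULL. Walk through each order:
  - order 1 (Router): customer_id=1 -> matches Carol
  - order 2 (Keyboard): customer_id=NULL, no match -> kept with NULL
  - order 3 (Tablet): customer_id=1 -> matches Carol
  - order 4 (Headphones): customer_id=5 -> matches Nate
  - order 5 (Monitor): customer_id=1 -> matches Carol
  - order 6 (Notebook): customer_id=4 -> matches Pete
All 6 rows appear; 1 has NULL customer.

SQL:
SELECT a.product, b.name AS customer
FROM orders a
LEFT JOIN customers b ON a.customer_id = b.id

Result:
product    | customer
-----------+---------
Router     | Carol   
Keyboard   | NULL    
Tablet     | Carol   
Headphones | Nate    
Monitor    | Carol   
Notebook   | Pete    


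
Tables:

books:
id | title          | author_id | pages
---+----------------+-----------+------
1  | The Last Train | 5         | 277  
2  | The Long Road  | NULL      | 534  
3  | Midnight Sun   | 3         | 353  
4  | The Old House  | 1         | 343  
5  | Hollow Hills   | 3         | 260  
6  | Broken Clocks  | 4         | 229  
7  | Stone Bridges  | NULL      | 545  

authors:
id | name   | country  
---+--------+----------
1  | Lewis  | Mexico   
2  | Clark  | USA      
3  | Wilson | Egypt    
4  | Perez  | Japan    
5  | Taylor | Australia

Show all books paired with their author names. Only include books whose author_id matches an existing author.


INNER JOIN keeps only books rows whose author_id matches an id in authors. Walk through each book:
  - book 1 (The Last Train): author_id=5 -> matches Taylor
  - book 2 (The Long Road): author_id=NULL, no match -> dropped
  - book 3 (Midnight Sun): author_id=3 -> matches Wilson
  - book 4 (The Old House): author_id=1 -> matches Lewis
  - book 5 (Hollow Hills): author_id=3 -> matches Wilson
  - book 6 (Broken Clocks): author_id=4 -> matches Perez
  - book 7 (Stone Bridges): author_id=NULL, no match -> dropped
So 2 of 7 rows are dropped.

SQL:
SELECT a.title, b.name AS author
FROM books a
INNER JOIN authors b ON a.author_id = b.id

Result:
title          | author
---------------+-------
The Last Train | Taylor
Midnight Sun   | Wilson
The Old House  | Lewis 
Hollow Hills   | Wilson
Broken Clocks  | Perez 


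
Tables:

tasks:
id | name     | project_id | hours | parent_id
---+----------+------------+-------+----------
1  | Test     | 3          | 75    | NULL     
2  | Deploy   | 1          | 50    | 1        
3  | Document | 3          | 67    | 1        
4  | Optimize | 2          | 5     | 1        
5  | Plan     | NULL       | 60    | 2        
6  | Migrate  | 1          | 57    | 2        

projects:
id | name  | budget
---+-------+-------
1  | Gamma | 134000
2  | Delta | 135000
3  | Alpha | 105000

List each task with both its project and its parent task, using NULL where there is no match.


Two LEFT JOINs from the same base table tasks: one to projects via project_id, one to tasks itself via parent_id. Both are LEFT so every task is preserved.
Match against projects:
  - task 1 (Test): project_id=3 -> matches Alpha
  - task 2 (Deploy): project_id=1 -> matches Gamma
  - task 3 (Document): project_id=3 -> matches Alpha
  - task 4 (Optimize): project_id=2 -> matches Delta
  - task 5 (Plan): project_id=NULL, no match -> kept with NULL
  - task 6 (Migrate): project_id=1 -> matches Gamma
Match against tasks (self):
  - task 1 (Test): parent_id=NULL -> NULL
  - task 2 (Deploy): parent_id=1 -> Test
  - task 3 (Document): parent_id=1 -> Test
  - task 4 (Optimize): parent_id=1 -> Test
  - task 5 (Plan): parent_id=2 -> Deploy
  - task 6 (Migrate): parent_id=2 -> Deploy

SQL:
SELECT a.name, b.name AS project, c.name AS parent
FROM tasks a
LEFT JOIN projects b ON a.project_id = b.id
LEFT JOIN tasks c ON a.parent_id = c.id

Result:
name     | project | parent
---------+---------+-------
Test     | Alpha   | NULL  
Deploy   | Gamma   | Test  
Document | Alpha   | Test  
Optimize | Delta   | Test  
Plan     | NULL    | Deploy
Migrate  | Gamma   | Deploy


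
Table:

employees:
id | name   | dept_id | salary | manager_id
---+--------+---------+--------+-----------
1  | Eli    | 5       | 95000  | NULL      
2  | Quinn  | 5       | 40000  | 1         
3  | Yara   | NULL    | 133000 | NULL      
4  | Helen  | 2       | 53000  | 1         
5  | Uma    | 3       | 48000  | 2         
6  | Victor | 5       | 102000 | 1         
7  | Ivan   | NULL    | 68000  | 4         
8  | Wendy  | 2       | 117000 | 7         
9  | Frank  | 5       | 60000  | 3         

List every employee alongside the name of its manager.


This is a self-join: employees is joined to a second copy of itself, matching each row's manager_id to another row's id. Use LEFT JOIN so rows with manager_id=NULL are kept.
  - employee 1 (Eli): manager_id=NULL -> NULL
  - employee 2 (Quinn): manager_id=1 -> Eli
  - employee 3 (Yara): manager_id=NULL -> NULL
  - employee 4 (Helen): manager_id=1 -> Eli
  - employee 5 (Uma): manager_id=2 -> Quinn
  - employee 6 (Victor): manager_id=1 -> Eli
  - employee 7 (Ivan): manager_id=4 -> Helen
  - employee 8 (Wendy): manager_id=7 -> Ivan
  - employee 9 (Frank): manager_id=3 -> Yara

SQL:
SELECT a.name AS item, b.name AS manager
FROM employees a
LEFT JOIN employees b ON a.manager_id = b.id

Result:
item   | manager
-------+--------
Eli    | NULL   
Quinn  | Eli    
Yara   | NULL   
Helen  | Eli    
Uma    | Quinn  
Victor | Eli    
Ivan   | Helen  
Wendy  | Ivan   
Frank  | Yara   


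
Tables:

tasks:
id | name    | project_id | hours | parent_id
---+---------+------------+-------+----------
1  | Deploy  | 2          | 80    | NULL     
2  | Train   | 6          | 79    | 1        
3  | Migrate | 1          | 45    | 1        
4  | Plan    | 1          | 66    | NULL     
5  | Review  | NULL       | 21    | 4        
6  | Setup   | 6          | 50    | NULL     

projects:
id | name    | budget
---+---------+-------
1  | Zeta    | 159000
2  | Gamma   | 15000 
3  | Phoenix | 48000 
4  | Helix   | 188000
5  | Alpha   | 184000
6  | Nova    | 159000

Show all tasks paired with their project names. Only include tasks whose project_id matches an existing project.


INNER JOIN keeps only tasks rows whose project_id matches an id in projects. Walk through each task:
  - task 1 (Deploy): project_id=2 -> matches Gamma
  - task 2 (Train): project_id=6 -> matches Nova
  - task 3 (Migrate): project_id=1 -> matches Zeta
  - task 4 (Plan): project_id=1 -> matches Zeta
  - task 5 (Review): project_id=NULL, no match -> dropped
  - task 6 (Setup): project_id=6 -> matches Nova
So 1 of 6 rows is dropped.

SQL:
SELECT a.name, b.name AS project
FROM tasks a
INNER JOIN projects b ON a.project_id = b.id

Result:
name    | project
--------+--------
Deploy  | Gamma  
Train   | Nova   
Migrate | Zeta   
Plan    | Zeta   
Setup   | Nova   


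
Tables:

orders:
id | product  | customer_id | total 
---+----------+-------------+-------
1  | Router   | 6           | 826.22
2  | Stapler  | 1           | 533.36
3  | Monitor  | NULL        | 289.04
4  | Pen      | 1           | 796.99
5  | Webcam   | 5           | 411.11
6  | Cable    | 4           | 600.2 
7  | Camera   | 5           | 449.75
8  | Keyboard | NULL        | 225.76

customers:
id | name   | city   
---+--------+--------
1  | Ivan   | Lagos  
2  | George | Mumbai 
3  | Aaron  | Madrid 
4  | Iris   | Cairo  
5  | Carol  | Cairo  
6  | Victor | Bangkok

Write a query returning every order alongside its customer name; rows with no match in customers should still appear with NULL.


LEFT JOIN keeps every row from orders (the left table); where customer_id has no match in customers, the customer columns become NULL. Walk through each order:
  - order 1 (Router): customer_id=6 -> matches Victor
  - order 2 (Stapler): customer_id=1 -> matches Ivan
  - order 3 (Monitor): customer_id=NULL, no match -> kept with NULL
  - order 4 (Pen): customer_id=1 -> matches Ivan
  - order 5 (Webcam): customer_id=5 -> matches Carol
  - order 6 (Cable): customer_id=4 -> matches Iris
  - order 7 (Camera): customer_id=5 -> matches Carol
  - order 8 (Keyboard): customer_id=NULL, no match -> kept with NULL
All 8 rows appear; 2 have NULL customer.

SQL:
SELECT a.product, b.name AS customer
FROM orders a
LEFT JOIN customers b ON a.customer_id = b.id

Result:
product  | customer
---------+---------
Router   | Victor  
Stapler  | Ivan    
Monitor  | NULL    
Pen      | Ivan    
Webcam   | Carol   
Cable    | Iris    
Camera   | Carol   
Keyboard | NULL    


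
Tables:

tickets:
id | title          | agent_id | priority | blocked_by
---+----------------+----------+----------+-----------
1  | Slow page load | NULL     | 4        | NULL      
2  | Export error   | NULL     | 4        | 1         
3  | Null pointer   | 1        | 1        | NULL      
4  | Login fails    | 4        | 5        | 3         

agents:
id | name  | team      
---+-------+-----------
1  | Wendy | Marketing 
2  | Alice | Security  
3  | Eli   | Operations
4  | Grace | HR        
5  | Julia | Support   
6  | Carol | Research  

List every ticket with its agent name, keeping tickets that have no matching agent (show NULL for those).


LEFT JOIN keeps every row from tickets (the left table); where agent_id has no match in agents, the agent columns become NULL. Walk through each ticket:
  - ticket 1 (Slow page load): agent_id=NULL, no match -> kept with NULL
  - ticket 2 (Export error): agent_id=NULL, no match -> kept with NULL
  - ticket 3 (Null pointer): agent_id=1 -> matches Wendy
  - ticket 4 (Login fails): agent_id=4 -> matches Grace
All 4 rows appear; 2 have NULL agent.

SQL:
SELECT a.title, b.name AS agent
FROM tickets a
LEFT JOIN agents b ON a.agent_id = b.id

Result:
title          | agent
---------------+------
Slow page load | NULL 
Export error   | NULL 
Null pointer   | Wendy
Login fails    | Grace


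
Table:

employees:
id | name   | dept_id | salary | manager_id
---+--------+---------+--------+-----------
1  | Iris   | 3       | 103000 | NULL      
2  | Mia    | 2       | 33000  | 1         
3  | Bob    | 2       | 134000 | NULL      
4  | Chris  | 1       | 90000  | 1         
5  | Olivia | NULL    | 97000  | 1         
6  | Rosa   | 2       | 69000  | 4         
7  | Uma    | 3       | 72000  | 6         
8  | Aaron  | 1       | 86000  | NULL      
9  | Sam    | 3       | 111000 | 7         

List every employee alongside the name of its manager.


This is a self-join: employees is joined to a second copy of itself, matching each row's manager_id to another row's id. Use LEFT JOIN so rows with manager_id=NULL are kept.
  - employee 1 (Iris): manager_id=NULL -> NULL
  - employee 2 (Mia): manager_id=1 -> Iris
  - employee 3 (Bob): manager_id=NULL -> NULL
  - employee 4 (Chris): manager_id=1 -> Iris
  - employee 5 (Olivia): manager_id=1 -> Iris
  - employee 6 (Rosa): manager_id=4 -> Chris
  - employee 7 (Uma): manager_id=6 -> Rosa
  - employee 8 (Aaron): manager_id=NULL -> NULL
  - employee 9 (Sam): manager_id=7 -> Uma

SQL:
SELECT a.name AS item, b.name AS manager
FROM employees a
LEFT JOIN employees b ON a.manager_id = b.id

Result:
item   | manager
-------+--------
Iris   | NULL   
Mia    | Iris   
Bob    | NULL   
Chris  | Iris   
Olivia | Iris   
Rosa   | Chris  
Uma    | Rosa   
Aaron  | NULL   
Sam    | Uma    


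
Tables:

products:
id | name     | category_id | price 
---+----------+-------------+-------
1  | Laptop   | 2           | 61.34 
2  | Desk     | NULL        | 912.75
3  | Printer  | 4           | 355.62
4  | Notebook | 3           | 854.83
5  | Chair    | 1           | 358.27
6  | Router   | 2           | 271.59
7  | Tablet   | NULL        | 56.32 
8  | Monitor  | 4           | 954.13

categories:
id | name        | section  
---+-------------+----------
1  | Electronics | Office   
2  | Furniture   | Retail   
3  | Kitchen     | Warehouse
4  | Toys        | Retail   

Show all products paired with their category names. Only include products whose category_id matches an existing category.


INNER JOIN keeps only products rows whose category_id matches an id in categories. Walk through each product:
  - product 1 (Laptop): category_id=2 -> matches Furniture
  - product 2 (Desk): category_id=NULL, no match -> dropped
  - product 3 (Printer): category_id=4 -> matches Toys
  - product 4 (Notebook): category_id=3 -> matches Kitchen
  - product 5 (Chair): category_id=1 -> matches Electronics
  - product 6 (Router): category_id=2 -> matches Furniture
  - product 7 (Tablet): category_id=NULL, no match -> dropped
  - product 8 (Monitor): category_id=4 -> matches Toys
So 2 of 8 rows are dropped.

SQL:
SELECT a.name, b.name AS category
FROM products a
INNER JOIN categories b ON a.category_id = b.id

Result:
name     | category   
---------+------------
Laptop   | Furniture  
Printer  | Toys       
Notebook | Kitchen    
Chair    | Electronics
Router   | Furniture  
Monitor  | Toys       


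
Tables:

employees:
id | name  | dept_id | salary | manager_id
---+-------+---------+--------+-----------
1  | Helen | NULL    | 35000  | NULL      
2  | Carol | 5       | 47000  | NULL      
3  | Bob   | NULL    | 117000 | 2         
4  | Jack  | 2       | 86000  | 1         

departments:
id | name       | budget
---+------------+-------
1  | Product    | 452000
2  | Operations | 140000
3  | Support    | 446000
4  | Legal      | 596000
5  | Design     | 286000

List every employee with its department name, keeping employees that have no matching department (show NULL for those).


LEFT JOIN keeps every row from employees (the left table); where dept_id has no match in departments, the department columns become NULL. Walk through each employee:
  - employee 1 (Helen): dept_id=NULL, no match -> kept with NULL
  - employee 2 (Carol): dept_id=5 -> matches Design
  - employee 3 (Bob): dept_id=NULL, no match -> kept with NULL
  - employee 4 (Jack): dept_id=2 -> matches Operations
All 4 rows appear; 2 have NULL department.

SQL:
SELECT a.name, b.name AS department
FROM employees a
LEFT JOIN departments b ON a.dept_id = b.id

Result:
name  | department
------+-----------
Helen | NULL      
Carol | Design    
Bob   | NULL      
Jack  | Operations


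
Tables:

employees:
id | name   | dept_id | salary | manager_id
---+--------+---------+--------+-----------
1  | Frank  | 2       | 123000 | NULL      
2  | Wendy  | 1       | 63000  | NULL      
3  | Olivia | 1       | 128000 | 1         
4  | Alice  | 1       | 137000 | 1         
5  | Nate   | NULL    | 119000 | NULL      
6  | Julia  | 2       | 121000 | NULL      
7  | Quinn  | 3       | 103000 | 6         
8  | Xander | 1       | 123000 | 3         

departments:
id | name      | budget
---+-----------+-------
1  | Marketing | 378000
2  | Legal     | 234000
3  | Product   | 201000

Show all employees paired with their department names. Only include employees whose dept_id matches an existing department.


INNER JOIN keeps only employees rows whose dept_id matches an id in departments. Walk through each employee:
  - employee 1 (Frank): dept_id=2 -> matches Legal
  - employee 2 (Wendy): dept_id=1 -> matches Marketing
  - employee 3 (Olivia): dept_id=1 -> matches Marketing
  - employee 4 (Alice): dept_id=1 -> matches Marketing
  - employee 5 (Nate): dept_id=NULL, no match -> dropped
  - employee 6 (Julia): dept_id=2 -> matches Legal
  - employee 7 (Quinn): dept_id=3 -> matches Product
  - employee 8 (Xander): dept_id=1 -> matches Marketing
So 1 of 8 rows is dropped.

SQL:
SELECT a.name, b.name AS department
FROM employees a
INNER JOIN departments b ON a.dept_id = b.id

Result:
name   | department
-------+-----------
Frank  | Legal     
Wendy  | Marketing 
Olivia | Marketing 
Alice  | Marketing 
Julia  | Legal     
Quinn  | Product   
Xander | Marketing 


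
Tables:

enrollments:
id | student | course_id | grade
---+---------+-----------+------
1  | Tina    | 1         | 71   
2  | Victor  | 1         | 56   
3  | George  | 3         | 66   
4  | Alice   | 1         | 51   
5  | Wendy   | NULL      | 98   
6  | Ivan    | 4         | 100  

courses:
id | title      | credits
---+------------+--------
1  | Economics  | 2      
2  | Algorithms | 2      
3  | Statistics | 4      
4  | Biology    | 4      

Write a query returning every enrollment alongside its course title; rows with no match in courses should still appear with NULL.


LEFT JOIN keeps every row from enrollments (the left table); where course_id has no match in courses, the course columns become NULL. Walk through each enrollment:
  - enrollment 1 (Tina): course_id=1 -> matches Economics
  - enrollment 2 (Victor): course_id=1 -> matches Economics
  - enrollment 3 (George): course_id=3 -> matches Statistics
  - enrollment 4 (Alice): course_id=1 -> matches Economics
  - enrollment 5 (Wendy): course_id=NULL, no match -> kept with NULL
  - enrollment 6 (Ivan): course_id=4 -> matches Biology
All 6 rows appear; 1 has NULL course.

SQL:
SELECT a.student, b.title AS course
FROM enrollments a
LEFT JOIN courses b ON a.course_id = b.id

Result:
student | course    
--------+-----------
Tina    | Economics 
Victor  | Economics 
George  | Statistics
Alice   | Economics 
Wendy   | NULL      
Ivan    | Biology   


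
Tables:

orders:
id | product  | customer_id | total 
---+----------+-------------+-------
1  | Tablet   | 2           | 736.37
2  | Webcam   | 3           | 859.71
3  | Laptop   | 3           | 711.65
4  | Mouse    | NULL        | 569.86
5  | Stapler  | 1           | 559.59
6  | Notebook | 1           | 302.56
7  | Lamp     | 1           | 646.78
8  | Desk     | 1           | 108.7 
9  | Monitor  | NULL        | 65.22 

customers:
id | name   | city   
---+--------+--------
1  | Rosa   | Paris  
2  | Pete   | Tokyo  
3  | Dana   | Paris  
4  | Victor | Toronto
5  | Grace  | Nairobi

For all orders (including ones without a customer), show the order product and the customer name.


LEFT JOIN keeps every row from orders (the left table); where customer_id has no match in customers, the customer columns become NULL. Walk through each order:
  - order 1 (Tablet): customer_id=2 -> matches Pete
  - order 2 (Webcam): customer_id=3 -> matches Dana
  - order 3 (Laptop): customer_id=3 -> matches Dana
  - order 4 (Mouse): customer_id=NULL, no match -> kept with NULL
  - order 5 (Stapler): customer_id=1 -> matches Rosa
  - order 6 (Notebook): customer_id=1 -> matches Rosa
  - order 7 (Lamp): customer_id=1 -> matches Rosa
  - order 8 (Desk): customer_id=1 -> matches Rosa
  - order 9 (Monitor): customer_id=NULL, no match -> kept with NULL
All 9 rows appear; 2 have NULL customer.

SQL:
SELECT a.product, b.name AS customer
FROM orders a
LEFT JOIN customers b ON a.customer_id = b.id

Result:
product  | customer
---------+---------
Tablet   | Pete    
Webcam   | Dana    
Laptop   | Dana    
Mouse    | NULL    
Stapler  | Rosa    
Notebook | Rosa    
Lamp     | Rosa    
Desk     | Rosa    
Monitor  | NULL    


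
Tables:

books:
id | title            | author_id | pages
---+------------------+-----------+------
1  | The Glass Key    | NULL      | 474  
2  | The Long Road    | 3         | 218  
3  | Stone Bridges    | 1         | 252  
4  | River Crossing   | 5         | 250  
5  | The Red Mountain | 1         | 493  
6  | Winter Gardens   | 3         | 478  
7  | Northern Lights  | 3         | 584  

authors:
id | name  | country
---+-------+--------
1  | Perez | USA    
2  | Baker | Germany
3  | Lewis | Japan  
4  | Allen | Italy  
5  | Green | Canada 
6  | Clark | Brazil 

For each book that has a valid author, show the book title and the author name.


INNER JOIN keeps only books rows whose author_id matches an id in authors. Walk through each book:
  - book 1 (The Glass Key): author_id=NULL, no match -> dropped
  - book 2 (The Long Road): author_id=3 -> matches Lewis
  - book 3 (Stone Bridges): author_id=1 -> matches Perez
  - book 4 (River Crossing): author_id=5 -> matches Green
  - book 5 (The Red Mountain): author_id=1 -> matches Perez
  - book 6 (Winter Gardens): author_id=3 -> matches Lewis
  - book 7 (Northern Lights): author_id=3 -> matches Lewis
So 1 of 7 rows is dropped.

SQL:
SELECT a.title, b.name AS author
FROM books a
INNER JOIN authors b ON a.author_id = b.id

Result:
title            | author
-----------------+-------
The Long Road    | Lewis 
Stone Bridges    | Perez 
River Crossing   | Green 
The Red Mountain | Perez 
Winter Gardens   | Lewis 
Northern Lights  | Lewis 


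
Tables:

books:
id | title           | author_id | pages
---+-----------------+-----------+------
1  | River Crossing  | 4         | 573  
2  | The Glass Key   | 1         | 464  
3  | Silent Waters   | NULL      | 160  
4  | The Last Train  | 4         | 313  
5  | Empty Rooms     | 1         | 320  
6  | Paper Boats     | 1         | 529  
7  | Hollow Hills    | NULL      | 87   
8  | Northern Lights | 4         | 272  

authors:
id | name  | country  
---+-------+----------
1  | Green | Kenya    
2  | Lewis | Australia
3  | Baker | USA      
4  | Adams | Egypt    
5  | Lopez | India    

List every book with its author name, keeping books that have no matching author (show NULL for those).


LEFT JOIN keeps every row from books (the left table); where author_id has no match in authors, the author columns become NULL. Walk through each book:
  - book 1 (River Crossing): author_id=4 -> matches Adams
  - book 2 (The Glass Key): author_id=1 -> matches Green
  - book 3 (Silent Waters): author_id=NULL, no match -> kept with NULL
  - book 4 (The Last Train): author_id=4 -> matches Adams
  - book 5 (Empty Rooms): author_id=1 -> matches Green
  - book 6 (Paper Boats): author_id=1 -> matches Green
  - book 7 (Hollow Hills): author_id=NULL, no match -> kept with NULL
  - book 8 (Northern Lights): author_id=4 -> matches Adams
All 8 rows appear; 2 have NULL author.

SQL:
SELECT a.title, b.name AS author
FROM books a
LEFT JOIN authors b ON a.author_id = b.id

Result:
title           | author
----------------+-------
River Crossing  | Adams 
The Glass Key   | Green 
Silent Waters   | NULL  
The Last Train  | Adams 
Empty Rooms     | Green 
Paper Boats     | Green 
Hollow Hills    | NULL  
Northern Lights | Adams 


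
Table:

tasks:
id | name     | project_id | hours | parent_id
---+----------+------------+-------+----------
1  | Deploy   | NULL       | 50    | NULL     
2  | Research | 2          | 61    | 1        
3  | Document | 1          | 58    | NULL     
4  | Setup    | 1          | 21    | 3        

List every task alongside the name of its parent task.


This is a self-join: tasks is joined to a second copy of itself, matching each row's parent_id to another row's id. Use LEFT JOIN so rows with parent_id=NULL are kept.
  - task 1 (Deploy): parent_id=NULL -> NULL
  - task 2 (Research): parent_id=1 -> Deploy
  - task 3 (Document): parent_id=NULL -> NULL
  - task 4 (Setup): parent_id=3 -> Document

SQL:
SELECT a.name AS item, b.name AS parent
FROM tasks a
LEFT JOIN tasks b ON a.parent_id = b.id

Result:
item     | parent  
---------+---------
Deploy   | NULL    
Research | Deploy  
Document | NULL    
Setup    | Document


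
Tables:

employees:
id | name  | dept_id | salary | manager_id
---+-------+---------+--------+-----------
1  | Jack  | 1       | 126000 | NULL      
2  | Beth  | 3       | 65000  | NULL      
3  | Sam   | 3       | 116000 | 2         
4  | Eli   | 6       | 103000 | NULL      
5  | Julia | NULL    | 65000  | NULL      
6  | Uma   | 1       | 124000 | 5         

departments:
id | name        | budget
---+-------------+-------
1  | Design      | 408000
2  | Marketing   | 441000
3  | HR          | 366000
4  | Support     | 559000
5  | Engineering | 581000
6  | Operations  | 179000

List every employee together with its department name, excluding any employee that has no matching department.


INNER JOIN keeps only employees rows whose dept_id matches an id in departments. Walk through each employee:
  - employee 1 (Jack): dept_id=1 -> matches Design
  - employee 2 (Beth): dept_id=3 -> matches HR
  - employee 3 (Sam): dept_id=3 -> matches HR
  - employee 4 (Eli): dept_id=6 -> matches Operations
  - employee 5 (Julia): dept_id=NULL, no match -> dropped
  - employee 6 (Uma): dept_id=1 -> matches Design
So 1 of 6 rows is dropped.

SQL:
SELECT a.name, b.name AS department
FROM employees a
INNER JOIN departments b ON a.dept_id = b.id

Result:
name | department
-----+-----------
Jack | Design    
Beth | HR        
Sam  | HR        
Eli  | Operations
Uma  | Design    


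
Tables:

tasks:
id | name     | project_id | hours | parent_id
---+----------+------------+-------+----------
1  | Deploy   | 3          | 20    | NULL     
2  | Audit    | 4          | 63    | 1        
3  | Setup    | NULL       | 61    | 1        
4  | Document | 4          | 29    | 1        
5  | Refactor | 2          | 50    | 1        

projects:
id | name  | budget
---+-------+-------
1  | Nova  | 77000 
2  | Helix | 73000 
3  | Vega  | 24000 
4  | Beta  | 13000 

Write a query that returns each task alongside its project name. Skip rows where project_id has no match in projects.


INNER JOIN keeps only tasks rows whose project_id matches an id in projects. Walk through each task:
  - task 1 (Deploy): project_id=3 -> matches Vega
  - task 2 (Audit): project_id=4 -> matches Beta
  - task 3 (Setup): project_id=NULL, no match -> dropped
  - task 4 (Document): project_id=4 -> matches Beta
  - task 5 (Refactor): project_id=2 -> matches Helix
So 1 of 5 rows is dropped.

SQL:
SELECT a.name, b.name AS project
FROM tasks a
INNER JOIN projects b ON a.project_id = b.id

Result:
name     | project
---------+--------
Deploy   | Vega   
Audit    | Beta   
Document | Beta   
Refactor | Helix  


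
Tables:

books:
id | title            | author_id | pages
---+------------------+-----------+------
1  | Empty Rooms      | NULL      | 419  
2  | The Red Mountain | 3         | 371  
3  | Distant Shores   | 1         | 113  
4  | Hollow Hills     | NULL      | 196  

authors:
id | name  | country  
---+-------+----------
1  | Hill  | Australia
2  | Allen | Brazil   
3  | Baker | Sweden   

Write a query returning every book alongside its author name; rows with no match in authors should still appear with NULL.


LEFT JOIN keeps every row from books (the left table); where author_id has no match in authors, the author columns become NULL. Walk through each book:
  - book 1 (Empty Rooms): author_id=NULL, no match -> kept with NULL
  - book 2 (The Red Mountain): author_id=3 -> matches Baker
  - book 3 (Distant Shores): author_id=1 -> matches Hill
  - book 4 (Hollow Hills): author_id=NULL, no match -> kept with NULL
All 4 rows appear; 2 have NULL author.

SQL:
SELECT a.title, b.name AS author
FROM books a
LEFT JOIN authors b ON a.author_id = b.id

Result:
title            | author
-----------------+-------
Empty Rooms      | NULL  
The Red Mountain | Baker 
Distant Shores   | Hill  
Hollow Hills     | NULL  


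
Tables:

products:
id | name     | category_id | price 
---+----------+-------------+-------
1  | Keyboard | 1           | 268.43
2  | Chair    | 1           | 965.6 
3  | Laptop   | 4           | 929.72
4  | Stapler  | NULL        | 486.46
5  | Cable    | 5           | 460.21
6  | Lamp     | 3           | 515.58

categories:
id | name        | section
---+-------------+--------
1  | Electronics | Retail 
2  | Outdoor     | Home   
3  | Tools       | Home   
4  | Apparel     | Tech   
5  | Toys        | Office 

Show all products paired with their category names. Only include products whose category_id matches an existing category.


INNER JOIN keeps only products rows whose category_id matches an id in categories. Walk through each product:
  - product 1 (Keyboard): category_id=1 -> matches Electronics
  - product 2 (Chair): category_id=1 -> matches Electronics
  - product 3 (Laptop): category_id=4 -> matches Apparel
  - product 4 (Stapler): category_id=NULL, no match -> dropped
  - product 5 (Cable): category_id=5 -> matches Toys
  - product 6 (Lamp): category_id=3 -> matches Tools
So 1 of 6 rows is dropped.

SQL:
SELECT a.name, b.name AS category
FROM products a
INNER JOIN categories b ON a.category_id = b.id

Result:
name     | category   
---------+------------
Keyboard | Electronics
Chair    | Electronics
Laptop   | Apparel    
Cable    | Toys       
Lamp     | Tools      


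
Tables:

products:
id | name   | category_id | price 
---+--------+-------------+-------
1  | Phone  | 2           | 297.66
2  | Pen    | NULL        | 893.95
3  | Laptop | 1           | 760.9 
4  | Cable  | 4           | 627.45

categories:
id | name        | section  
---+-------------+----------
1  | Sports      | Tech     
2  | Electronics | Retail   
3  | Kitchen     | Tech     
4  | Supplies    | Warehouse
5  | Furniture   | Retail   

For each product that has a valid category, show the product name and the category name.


INNER JOIN keeps only products rows whose category_id matches an id in categories. Walk through each product:
  - product 1 (Phone): category_id=2 -> matches Electronics
  - product 2 (Pen): category_id=NULL, no match -> dropped
  - product 3 (Laptop): category_id=1 -> matches Sports
  - product 4 (Cable): category_id=4 -> matches Supplies
So 1 of 4 rows is dropped.

SQL:
SELECT a.name, b.name AS category
FROM products a
INNER JOIN categories b ON a.category_id = b.id

Result:
name   | category   
-------+------------
Phone  | Electronics
Laptop | Sports     
Cable  | Supplies   


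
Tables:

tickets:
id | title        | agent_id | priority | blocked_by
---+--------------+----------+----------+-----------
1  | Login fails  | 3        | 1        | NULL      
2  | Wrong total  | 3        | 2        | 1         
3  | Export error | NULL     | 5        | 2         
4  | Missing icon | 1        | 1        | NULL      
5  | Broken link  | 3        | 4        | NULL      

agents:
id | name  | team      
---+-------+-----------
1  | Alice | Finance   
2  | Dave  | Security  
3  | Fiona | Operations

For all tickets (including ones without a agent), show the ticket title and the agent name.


LEFT JOIN keeps every row from tickets (the left table); where agent_id has no match in agents, the agent columns become NULL. Walk through each ticket:
  - ticket 1 (Login fails): agent_id=3 -> matches Fiona
  - ticket 2 (Wrong total): agent_id=3 -> matches Fiona
  - ticket 3 (Export error): agent_id=NULL, no match -> kept with NULL
  - ticket 4 (Missing icon): agent_id=1 -> matches Alice
  - ticket 5 (Broken link): agent_id=3 -> matches Fiona
All 5 rows appear; 1 has NULL agent.

SQL:
SELECT a.title, b.name AS agent
FROM tickets a
LEFT JOIN agents b ON a.agent_id = b.id

Result:
title        | agent
-------------+------
Login fails  | Fiona
Wrong total  | Fiona
Export error | NULL 
Missing icon | Alice
Broken link  | Fiona


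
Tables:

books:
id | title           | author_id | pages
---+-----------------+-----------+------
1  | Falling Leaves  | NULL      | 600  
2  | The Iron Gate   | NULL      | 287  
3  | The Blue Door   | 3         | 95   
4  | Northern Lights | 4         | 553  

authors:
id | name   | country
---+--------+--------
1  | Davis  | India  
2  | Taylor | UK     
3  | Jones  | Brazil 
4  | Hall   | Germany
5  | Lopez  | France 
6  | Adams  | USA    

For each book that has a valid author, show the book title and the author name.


INNER JOIN keeps only books rows whose author_id matches an id in authors. Walk through each book:
  - book 1 (Falling Leaves): author_id=NULL, no match -> dropped
  - book 2 (The Iron Gate): author_id=NULL, no match -> dropped
  - book 3 (The Blue Door): author_id=3 -> matches Jones
  - book 4 (Northern Lights): author_id=4 -> matches Hall
So 2 of 4 rows are dropped.

SQL:
SELECT a.title, b.name AS author
FROM books a
INNER JOIN authors b ON a.author_id = b.id

Result:
title           | author
----------------+-------
The Blue Door   | Jones 
Northern Lights | Hall  


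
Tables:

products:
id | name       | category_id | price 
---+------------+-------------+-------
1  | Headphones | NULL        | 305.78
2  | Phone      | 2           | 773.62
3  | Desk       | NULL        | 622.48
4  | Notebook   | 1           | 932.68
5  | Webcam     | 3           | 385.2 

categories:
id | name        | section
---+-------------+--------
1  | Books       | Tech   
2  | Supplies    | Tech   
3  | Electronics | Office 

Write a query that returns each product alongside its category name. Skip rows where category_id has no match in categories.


INNER JOIN keeps only products rows whose category_id matches an id in categories. Walk through each product:
  - product 1 (Headphones): category_id=NULL, no match -> dropped
  - product 2 (Phone): category_id=2 -> matches Supplies
  - product 3 (Desk): category_id=NULL, no match -> dropped
  - product 4 (Notebook): category_id=1 -> matches Books
  - product 5 (Webcam): category_id=3 -> matches Electronics
So 2 of 5 rows are dropped.

SQL:
SELECT a.name, b.name AS category
FROM products a
INNER JOIN categories b ON a.category_id = b.id

Result:
name     | category   
---------+------------
Phone    | Supplies   
Notebook | Books      
Webcam   | Electronics


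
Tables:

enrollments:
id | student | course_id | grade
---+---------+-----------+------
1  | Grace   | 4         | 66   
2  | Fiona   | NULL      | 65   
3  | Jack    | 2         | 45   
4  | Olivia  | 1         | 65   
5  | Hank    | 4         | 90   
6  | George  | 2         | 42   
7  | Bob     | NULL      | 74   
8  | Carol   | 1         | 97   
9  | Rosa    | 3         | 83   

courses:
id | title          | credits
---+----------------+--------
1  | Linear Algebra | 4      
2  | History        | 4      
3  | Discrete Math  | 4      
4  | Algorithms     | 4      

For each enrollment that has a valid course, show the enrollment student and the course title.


INNER JOIN keeps only enrollments rows whose course_id matches an id in courses. Walk through each enrollment:
  - enrollment 1 (Grace): course_id=4 -> matches Algorithms
  - enrollment 2 (Fiona): course_id=NULL, no match -> dropped
  - enrollment 3 (Jack): course_id=2 -> matches History
  - enrollment 4 (Olivia): course_id=1 -> matches Linear Algebra
  - enrollment 5 (Hank): course_id=4 -> matches Algorithms
  - enrollment 6 (George): course_id=2 -> matches History
  - enrollment 7 (Bob): course_id=NULL, no match -> dropped
  - enrollment 8 (Carol): course_id=1 -> matches Linear Algebra
  - enrollment 9 (Rosa): course_id=3 -> matches Discrete Math
So 2 of 9 rows are dropped.

SQL:
SELECT a.student, b.title AS course
FROM enrollments a
INNER JOIN courses b ON a.course_id = b.id

Result:
student | course        
--------+---------------
Grace   | Algorithms    
Jack    | History       
Olivia  | Linear Algebra
Hank    | Algorithms    
George  | History       
Carol   | Linear Algebra
Rosa    | Discrete Math 


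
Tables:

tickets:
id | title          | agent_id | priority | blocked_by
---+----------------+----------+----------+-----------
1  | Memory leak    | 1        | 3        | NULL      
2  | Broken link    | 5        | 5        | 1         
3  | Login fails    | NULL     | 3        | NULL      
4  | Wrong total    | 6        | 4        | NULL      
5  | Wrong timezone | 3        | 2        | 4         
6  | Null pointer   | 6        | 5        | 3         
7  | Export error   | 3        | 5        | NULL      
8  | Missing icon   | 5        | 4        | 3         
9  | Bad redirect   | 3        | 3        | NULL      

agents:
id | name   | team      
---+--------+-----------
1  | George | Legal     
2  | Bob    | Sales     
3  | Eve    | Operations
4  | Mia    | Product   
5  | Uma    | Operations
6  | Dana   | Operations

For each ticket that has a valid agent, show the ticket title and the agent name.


INNER JOIN keeps only tickets rows whose agent_id matches an id in agents. Walk through each ticket:
  - ticket 1 (Memory leak): agent_id=1 -> matches George
  - ticket 2 (Broken link): agent_id=5 -> matches Uma
  - ticket 3 (Login fails): agent_id=NULL, no match -> dropped
  - ticket 4 (Wrong total): agent_id=6 -> matches Dana
  - ticket 5 (Wrong timezone): agent_id=3 -> matches Eve
  - ticket 6 (Null pointer): agent_id=6 -> matches Dana
  - ticket 7 (Export error): agent_id=3 -> matches Eve
  - ticket 8 (Missing icon): agent_id=5 -> matches Uma
  - ticket 9 (Bad redirect): agent_id=3 -> matches Eve
So 1 of 9 rows is dropped.

SQL:
SELECT a.title, b.name AS agent
FROM tickets a
INNER JOIN agents b ON a.agent_id = b.id

Result:
title          | agent 
---------------+-------
Memory leak    | George
Broken link    | Uma   
Wrong total    | Dana  
Wrong timezone | Eve   
Null pointer   | Dana  
Export error   | Eve   
Missing icon   | Uma   
Bad redirect   | Eve   
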